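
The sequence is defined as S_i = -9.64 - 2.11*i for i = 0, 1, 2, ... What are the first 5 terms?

This is an arithmetic sequence.
i=0: S_0 = -9.64 + -2.11*0 = -9.64
i=1: S_1 = -9.64 + -2.11*1 = -11.75
i=2: S_2 = -9.64 + -2.11*2 = -13.86
i=3: S_3 = -9.64 + -2.11*3 = -15.97
i=4: S_4 = -9.64 + -2.11*4 = -18.08
The first 5 terms are: [-9.64, -11.75, -13.86, -15.97, -18.08]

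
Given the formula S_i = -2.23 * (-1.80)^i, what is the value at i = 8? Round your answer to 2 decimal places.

S_8 = -2.23 * (-1.8)^8 ≈ -2.23 * 110.1996 ≈ -245.75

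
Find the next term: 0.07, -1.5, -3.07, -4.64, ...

Differences: -1.5 - 0.07 = -1.57
This is an arithmetic sequence with common difference d = -1.57.
Next term = -4.64 + -1.57 = -6.21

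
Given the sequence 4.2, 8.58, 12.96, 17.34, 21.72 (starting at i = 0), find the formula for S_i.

Check differences: 8.58 - 4.2 = 4.38
12.96 - 8.58 = 4.38
Common difference d = 4.38.
First term a = 4.2.
Formula: S_i = 4.20 + 4.38*i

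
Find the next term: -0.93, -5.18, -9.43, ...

Differences: -5.18 - -0.93 = -4.25
This is an arithmetic sequence with common difference d = -4.25.
Next term = -9.43 + -4.25 = -13.68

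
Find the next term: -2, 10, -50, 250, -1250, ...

Ratios: 10 / -2 = -5.0
This is a geometric sequence with common ratio r = -5.
Next term = -1250 * -5 = 6250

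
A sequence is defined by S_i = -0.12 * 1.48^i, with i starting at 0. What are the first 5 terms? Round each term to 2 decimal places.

This is a geometric sequence.
i=0: S_0 = -0.12 * 1.48^0 = -0.12
i=1: S_1 = -0.12 * 1.48^1 ≈ -0.18
i=2: S_2 = -0.12 * 1.48^2 ≈ -0.26
i=3: S_3 = -0.12 * 1.48^3 ≈ -0.39
i=4: S_4 = -0.12 * 1.48^4 ≈ -0.58
The first 5 terms are: [-0.12, -0.18, -0.26, -0.39, -0.58]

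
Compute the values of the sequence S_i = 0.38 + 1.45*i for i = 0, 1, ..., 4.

This is an arithmetic sequence.
i=0: S_0 = 0.38 + 1.45*0 = 0.38
i=1: S_1 = 0.38 + 1.45*1 = 1.83
i=2: S_2 = 0.38 + 1.45*2 = 3.28
i=3: S_3 = 0.38 + 1.45*3 = 4.73
i=4: S_4 = 0.38 + 1.45*4 = 6.18
The first 5 terms are: [0.38, 1.83, 3.28, 4.73, 6.18]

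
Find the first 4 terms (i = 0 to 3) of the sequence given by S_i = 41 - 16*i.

This is an arithmetic sequence.
i=0: S_0 = 41 + -16*0 = 41
i=1: S_1 = 41 + -16*1 = 25
i=2: S_2 = 41 + -16*2 = 9
i=3: S_3 = 41 + -16*3 = -7
The first 4 terms are: [41, 25, 9, -7]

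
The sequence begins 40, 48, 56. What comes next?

Differences: 48 - 40 = 8
This is an arithmetic sequence with common difference d = 8.
Next term = 56 + 8 = 64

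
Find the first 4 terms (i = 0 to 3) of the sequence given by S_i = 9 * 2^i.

This is a geometric sequence.
i=0: S_0 = 9 * 2^0 = 9
i=1: S_1 = 9 * 2^1 = 18
i=2: S_2 = 9 * 2^2 = 36
i=3: S_3 = 9 * 2^3 = 72
The first 4 terms are: [9, 18, 36, 72]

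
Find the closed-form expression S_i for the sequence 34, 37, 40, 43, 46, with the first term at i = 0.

Check differences: 37 - 34 = 3
40 - 37 = 3
Common difference d = 3.
First term a = 34.
Formula: S_i = 34 + 3*i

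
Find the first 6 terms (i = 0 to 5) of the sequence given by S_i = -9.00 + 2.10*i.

This is an arithmetic sequence.
i=0: S_0 = -9.0 + 2.1*0 = -9.0
i=1: S_1 = -9.0 + 2.1*1 = -6.9
i=2: S_2 = -9.0 + 2.1*2 = -4.8
i=3: S_3 = -9.0 + 2.1*3 = -2.7
i=4: S_4 = -9.0 + 2.1*4 = -0.6
i=5: S_5 = -9.0 + 2.1*5 = 1.5
The first 6 terms are: [-9.0, -6.9, -4.8, -2.7, -0.6, 1.5]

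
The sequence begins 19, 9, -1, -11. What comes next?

Differences: 9 - 19 = -10
This is an arithmetic sequence with common difference d = -10.
Next term = -11 + -10 = -21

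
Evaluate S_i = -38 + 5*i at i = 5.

S_5 = -38 + 5*5 = -38 + 25 = -13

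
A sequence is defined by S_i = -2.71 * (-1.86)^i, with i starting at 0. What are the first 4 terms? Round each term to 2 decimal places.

This is a geometric sequence.
i=0: S_0 = -2.71 * (-1.86)^0 = -2.71
i=1: S_1 = -2.71 * (-1.86)^1 ≈ 5.04
i=2: S_2 = -2.71 * (-1.86)^2 ≈ -9.38
i=3: S_3 = -2.71 * (-1.86)^3 ≈ 17.44
The first 4 terms are: [-2.71, 5.04, -9.38, 17.44]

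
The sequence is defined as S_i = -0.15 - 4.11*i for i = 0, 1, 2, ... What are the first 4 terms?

This is an arithmetic sequence.
i=0: S_0 = -0.15 + -4.11*0 = -0.15
i=1: S_1 = -0.15 + -4.11*1 = -4.26
i=2: S_2 = -0.15 + -4.11*2 = -8.37
i=3: S_3 = -0.15 + -4.11*3 = -12.48
The first 4 terms are: [-0.15, -4.26, -8.37, -12.48]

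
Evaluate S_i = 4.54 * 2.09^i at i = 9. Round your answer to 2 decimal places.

S_9 = 4.54 * 2.09^9 ≈ 4.54 * 760.8807 ≈ 3454.4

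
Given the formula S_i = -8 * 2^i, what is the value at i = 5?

S_5 = -8 * 2^5 = -8 * 32 = -256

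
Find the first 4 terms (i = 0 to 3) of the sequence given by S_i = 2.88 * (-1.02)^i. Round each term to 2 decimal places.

This is a geometric sequence.
i=0: S_0 = 2.88 * (-1.02)^0 = 2.88
i=1: S_1 = 2.88 * (-1.02)^1 ≈ -2.94
i=2: S_2 = 2.88 * (-1.02)^2 ≈ 3.0
i=3: S_3 = 2.88 * (-1.02)^3 ≈ -3.06
The first 4 terms are: [2.88, -2.94, 3.0, -3.06]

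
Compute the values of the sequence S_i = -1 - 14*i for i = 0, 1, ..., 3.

This is an arithmetic sequence.
i=0: S_0 = -1 + -14*0 = -1
i=1: S_1 = -1 + -14*1 = -15
i=2: S_2 = -1 + -14*2 = -29
i=3: S_3 = -1 + -14*3 = -43
The first 4 terms are: [-1, -15, -29, -43]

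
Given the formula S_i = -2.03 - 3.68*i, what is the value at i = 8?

S_8 = -2.03 + -3.68*8 = -2.03 + -29.44 = -31.47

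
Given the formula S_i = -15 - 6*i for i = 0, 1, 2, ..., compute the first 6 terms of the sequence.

This is an arithmetic sequence.
i=0: S_0 = -15 + -6*0 = -15
i=1: S_1 = -15 + -6*1 = -21
i=2: S_2 = -15 + -6*2 = -27
i=3: S_3 = -15 + -6*3 = -33
i=4: S_4 = -15 + -6*4 = -39
i=5: S_5 = -15 + -6*5 = -45
The first 6 terms are: [-15, -21, -27, -33, -39, -45]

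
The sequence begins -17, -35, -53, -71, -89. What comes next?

Differences: -35 - -17 = -18
This is an arithmetic sequence with common difference d = -18.
Next term = -89 + -18 = -107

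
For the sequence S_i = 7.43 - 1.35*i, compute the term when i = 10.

S_10 = 7.43 + -1.35*10 = 7.43 + -13.5 = -6.07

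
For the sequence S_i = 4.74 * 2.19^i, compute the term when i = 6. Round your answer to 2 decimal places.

S_6 = 4.74 * 2.19^6 ≈ 4.74 * 110.3227 ≈ 522.93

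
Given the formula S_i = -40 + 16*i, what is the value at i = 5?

S_5 = -40 + 16*5 = -40 + 80 = 40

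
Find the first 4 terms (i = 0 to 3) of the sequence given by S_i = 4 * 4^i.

This is a geometric sequence.
i=0: S_0 = 4 * 4^0 = 4
i=1: S_1 = 4 * 4^1 = 16
i=2: S_2 = 4 * 4^2 = 64
i=3: S_3 = 4 * 4^3 = 256
The first 4 terms are: [4, 16, 64, 256]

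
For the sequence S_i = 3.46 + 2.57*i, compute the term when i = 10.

S_10 = 3.46 + 2.57*10 = 3.46 + 25.7 = 29.16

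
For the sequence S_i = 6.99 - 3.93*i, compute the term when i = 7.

S_7 = 6.99 + -3.93*7 = 6.99 + -27.51 = -20.52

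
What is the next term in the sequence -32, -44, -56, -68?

Differences: -44 - -32 = -12
This is an arithmetic sequence with common difference d = -12.
Next term = -68 + -12 = -80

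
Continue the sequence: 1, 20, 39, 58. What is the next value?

Differences: 20 - 1 = 19
This is an arithmetic sequence with common difference d = 19.
Next term = 58 + 19 = 77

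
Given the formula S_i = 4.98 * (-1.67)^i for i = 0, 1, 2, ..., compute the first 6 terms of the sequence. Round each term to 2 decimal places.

This is a geometric sequence.
i=0: S_0 = 4.98 * (-1.67)^0 = 4.98
i=1: S_1 = 4.98 * (-1.67)^1 ≈ -8.32
i=2: S_2 = 4.98 * (-1.67)^2 ≈ 13.89
i=3: S_3 = 4.98 * (-1.67)^3 ≈ -23.19
i=4: S_4 = 4.98 * (-1.67)^4 ≈ 38.73
i=5: S_5 = 4.98 * (-1.67)^5 ≈ -64.69
The first 6 terms are: [4.98, -8.32, 13.89, -23.19, 38.73, -64.69]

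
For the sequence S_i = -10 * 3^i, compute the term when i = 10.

S_10 = -10 * 3^10 = -10 * 59049 = -590490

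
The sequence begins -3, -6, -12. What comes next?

Ratios: -6 / -3 = 2.0
This is a geometric sequence with common ratio r = 2.
Next term = -12 * 2 = -24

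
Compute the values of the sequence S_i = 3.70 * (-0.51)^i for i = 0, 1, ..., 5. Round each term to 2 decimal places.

This is a geometric sequence.
i=0: S_0 = 3.7 * (-0.51)^0 = 3.7
i=1: S_1 = 3.7 * (-0.51)^1 ≈ -1.89
i=2: S_2 = 3.7 * (-0.51)^2 ≈ 0.96
i=3: S_3 = 3.7 * (-0.51)^3 ≈ -0.49
i=4: S_4 = 3.7 * (-0.51)^4 ≈ 0.25
i=5: S_5 = 3.7 * (-0.51)^5 ≈ -0.13
The first 6 terms are: [3.7, -1.89, 0.96, -0.49, 0.25, -0.13]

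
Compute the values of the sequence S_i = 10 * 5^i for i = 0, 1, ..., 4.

This is a geometric sequence.
i=0: S_0 = 10 * 5^0 = 10
i=1: S_1 = 10 * 5^1 = 50
i=2: S_2 = 10 * 5^2 = 250
i=3: S_3 = 10 * 5^3 = 1250
i=4: S_4 = 10 * 5^4 = 6250
The first 5 terms are: [10, 50, 250, 1250, 6250]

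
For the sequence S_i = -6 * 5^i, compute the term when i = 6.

S_6 = -6 * 5^6 = -6 * 15625 = -93750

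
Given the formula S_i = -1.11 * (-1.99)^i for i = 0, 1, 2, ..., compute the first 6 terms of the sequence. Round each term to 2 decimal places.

This is a geometric sequence.
i=0: S_0 = -1.11 * (-1.99)^0 = -1.11
i=1: S_1 = -1.11 * (-1.99)^1 ≈ 2.21
i=2: S_2 = -1.11 * (-1.99)^2 ≈ -4.4
i=3: S_3 = -1.11 * (-1.99)^3 ≈ 8.75
i=4: S_4 = -1.11 * (-1.99)^4 ≈ -17.41
i=5: S_5 = -1.11 * (-1.99)^5 ≈ 34.64
The first 6 terms are: [-1.11, 2.21, -4.4, 8.75, -17.41, 34.64]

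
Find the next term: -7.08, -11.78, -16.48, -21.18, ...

Differences: -11.78 - -7.08 = -4.7
This is an arithmetic sequence with common difference d = -4.7.
Next term = -21.18 + -4.7 = -25.88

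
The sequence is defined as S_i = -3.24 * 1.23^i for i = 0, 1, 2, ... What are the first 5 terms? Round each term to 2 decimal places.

This is a geometric sequence.
i=0: S_0 = -3.24 * 1.23^0 = -3.24
i=1: S_1 = -3.24 * 1.23^1 ≈ -3.99
i=2: S_2 = -3.24 * 1.23^2 ≈ -4.9
i=3: S_3 = -3.24 * 1.23^3 ≈ -6.03
i=4: S_4 = -3.24 * 1.23^4 ≈ -7.42
The first 5 terms are: [-3.24, -3.99, -4.9, -6.03, -7.42]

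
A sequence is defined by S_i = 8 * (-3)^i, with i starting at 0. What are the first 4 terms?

This is a geometric sequence.
i=0: S_0 = 8 * (-3)^0 = 8
i=1: S_1 = 8 * (-3)^1 = -24
i=2: S_2 = 8 * (-3)^2 = 72
i=3: S_3 = 8 * (-3)^3 = -216
The first 4 terms are: [8, -24, 72, -216]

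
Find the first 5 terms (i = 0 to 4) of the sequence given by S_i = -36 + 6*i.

This is an arithmetic sequence.
i=0: S_0 = -36 + 6*0 = -36
i=1: S_1 = -36 + 6*1 = -30
i=2: S_2 = -36 + 6*2 = -24
i=3: S_3 = -36 + 6*3 = -18
i=4: S_4 = -36 + 6*4 = -12
The first 5 terms are: [-36, -30, -24, -18, -12]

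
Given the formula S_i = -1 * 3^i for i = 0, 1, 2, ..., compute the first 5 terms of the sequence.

This is a geometric sequence.
i=0: S_0 = -1 * 3^0 = -1
i=1: S_1 = -1 * 3^1 = -3
i=2: S_2 = -1 * 3^2 = -9
i=3: S_3 = -1 * 3^3 = -27
i=4: S_4 = -1 * 3^4 = -81
The first 5 terms are: [-1, -3, -9, -27, -81]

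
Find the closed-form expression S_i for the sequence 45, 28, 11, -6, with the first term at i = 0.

Check differences: 28 - 45 = -17
11 - 28 = -17
Common difference d = -17.
First term a = 45.
Formula: S_i = 45 - 17*i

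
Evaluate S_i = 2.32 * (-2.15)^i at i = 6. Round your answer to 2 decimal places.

S_6 = 2.32 * (-2.15)^6 ≈ 2.32 * 98.7713 ≈ 229.15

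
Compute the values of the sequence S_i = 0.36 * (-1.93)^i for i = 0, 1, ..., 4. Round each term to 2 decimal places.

This is a geometric sequence.
i=0: S_0 = 0.36 * (-1.93)^0 = 0.36
i=1: S_1 = 0.36 * (-1.93)^1 ≈ -0.69
i=2: S_2 = 0.36 * (-1.93)^2 ≈ 1.34
i=3: S_3 = 0.36 * (-1.93)^3 ≈ -2.59
i=4: S_4 = 0.36 * (-1.93)^4 ≈ 4.99
The first 5 terms are: [0.36, -0.69, 1.34, -2.59, 4.99]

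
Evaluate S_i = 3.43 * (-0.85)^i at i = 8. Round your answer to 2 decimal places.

S_8 = 3.43 * (-0.85)^8 ≈ 3.43 * 0.2725 ≈ 0.93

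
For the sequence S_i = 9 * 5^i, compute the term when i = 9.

S_9 = 9 * 5^9 = 9 * 1953125 = 17578125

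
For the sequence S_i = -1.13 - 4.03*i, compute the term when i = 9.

S_9 = -1.13 + -4.03*9 = -1.13 + -36.27 = -37.4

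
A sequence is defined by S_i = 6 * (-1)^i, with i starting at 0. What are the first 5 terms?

This is a geometric sequence.
i=0: S_0 = 6 * (-1)^0 = 6
i=1: S_1 = 6 * (-1)^1 = -6
i=2: S_2 = 6 * (-1)^2 = 6
i=3: S_3 = 6 * (-1)^3 = -6
i=4: S_4 = 6 * (-1)^4 = 6
The first 5 terms are: [6, -6, 6, -6, 6]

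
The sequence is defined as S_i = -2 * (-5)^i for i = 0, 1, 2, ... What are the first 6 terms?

This is a geometric sequence.
i=0: S_0 = -2 * (-5)^0 = -2
i=1: S_1 = -2 * (-5)^1 = 10
i=2: S_2 = -2 * (-5)^2 = -50
i=3: S_3 = -2 * (-5)^3 = 250
i=4: S_4 = -2 * (-5)^4 = -1250
i=5: S_5 = -2 * (-5)^5 = 6250
The first 6 terms are: [-2, 10, -50, 250, -1250, 6250]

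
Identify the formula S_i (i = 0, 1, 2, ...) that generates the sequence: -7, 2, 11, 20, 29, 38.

Check differences: 2 - -7 = 9
11 - 2 = 9
Common difference d = 9.
First term a = -7.
Formula: S_i = -7 + 9*i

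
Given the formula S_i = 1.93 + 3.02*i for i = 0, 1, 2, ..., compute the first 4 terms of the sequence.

This is an arithmetic sequence.
i=0: S_0 = 1.93 + 3.02*0 = 1.93
i=1: S_1 = 1.93 + 3.02*1 = 4.95
i=2: S_2 = 1.93 + 3.02*2 = 7.97
i=3: S_3 = 1.93 + 3.02*3 = 10.99
The first 4 terms are: [1.93, 4.95, 7.97, 10.99]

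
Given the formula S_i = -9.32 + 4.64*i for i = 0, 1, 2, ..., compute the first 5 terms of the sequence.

This is an arithmetic sequence.
i=0: S_0 = -9.32 + 4.64*0 = -9.32
i=1: S_1 = -9.32 + 4.64*1 = -4.68
i=2: S_2 = -9.32 + 4.64*2 = -0.04
i=3: S_3 = -9.32 + 4.64*3 = 4.6
i=4: S_4 = -9.32 + 4.64*4 = 9.24
The first 5 terms are: [-9.32, -4.68, -0.04, 4.6, 9.24]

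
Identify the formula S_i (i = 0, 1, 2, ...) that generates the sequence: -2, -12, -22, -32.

Check differences: -12 - -2 = -10
-22 - -12 = -10
Common difference d = -10.
First term a = -2.
Formula: S_i = -2 - 10*i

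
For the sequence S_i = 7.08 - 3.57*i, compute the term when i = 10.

S_10 = 7.08 + -3.57*10 = 7.08 + -35.7 = -28.62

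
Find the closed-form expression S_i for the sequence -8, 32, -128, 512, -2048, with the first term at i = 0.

Check ratios: 32 / -8 = -4.0
Common ratio r = -4.
First term a = -8.
Formula: S_i = -8 * (-4)^i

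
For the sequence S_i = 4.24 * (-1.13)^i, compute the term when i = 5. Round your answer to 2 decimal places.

S_5 = 4.24 * (-1.13)^5 ≈ 4.24 * -1.8424 ≈ -7.81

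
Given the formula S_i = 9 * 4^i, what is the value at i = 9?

S_9 = 9 * 4^9 = 9 * 262144 = 2359296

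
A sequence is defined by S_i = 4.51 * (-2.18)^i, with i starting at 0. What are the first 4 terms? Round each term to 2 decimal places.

This is a geometric sequence.
i=0: S_0 = 4.51 * (-2.18)^0 = 4.51
i=1: S_1 = 4.51 * (-2.18)^1 ≈ -9.83
i=2: S_2 = 4.51 * (-2.18)^2 ≈ 21.43
i=3: S_3 = 4.51 * (-2.18)^3 ≈ -46.72
The first 4 terms are: [4.51, -9.83, 21.43, -46.72]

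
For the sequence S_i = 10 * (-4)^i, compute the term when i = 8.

S_8 = 10 * (-4)^8 = 10 * 65536 = 655360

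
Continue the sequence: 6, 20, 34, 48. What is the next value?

Differences: 20 - 6 = 14
This is an arithmetic sequence with common difference d = 14.
Next term = 48 + 14 = 62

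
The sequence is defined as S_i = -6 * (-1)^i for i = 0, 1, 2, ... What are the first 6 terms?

This is a geometric sequence.
i=0: S_0 = -6 * (-1)^0 = -6
i=1: S_1 = -6 * (-1)^1 = 6
i=2: S_2 = -6 * (-1)^2 = -6
i=3: S_3 = -6 * (-1)^3 = 6
i=4: S_4 = -6 * (-1)^4 = -6
i=5: S_5 = -6 * (-1)^5 = 6
The first 6 terms are: [-6, 6, -6, 6, -6, 6]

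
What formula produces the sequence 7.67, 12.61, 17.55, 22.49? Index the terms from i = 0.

Check differences: 12.61 - 7.67 = 4.94
17.55 - 12.61 = 4.94
Common difference d = 4.94.
First term a = 7.67.
Formula: S_i = 7.67 + 4.94*i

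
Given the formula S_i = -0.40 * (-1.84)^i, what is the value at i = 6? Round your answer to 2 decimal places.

S_6 = -0.4 * (-1.84)^6 ≈ -0.4 * 38.8067 ≈ -15.52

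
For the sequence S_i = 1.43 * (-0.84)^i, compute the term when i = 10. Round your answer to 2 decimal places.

S_10 = 1.43 * (-0.84)^10 ≈ 1.43 * 0.1749 ≈ 0.25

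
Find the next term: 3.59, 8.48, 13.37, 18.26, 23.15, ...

Differences: 8.48 - 3.59 = 4.89
This is an arithmetic sequence with common difference d = 4.89.
Next term = 23.15 + 4.89 = 28.04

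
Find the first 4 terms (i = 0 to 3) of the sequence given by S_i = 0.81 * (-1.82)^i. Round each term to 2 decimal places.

This is a geometric sequence.
i=0: S_0 = 0.81 * (-1.82)^0 = 0.81
i=1: S_1 = 0.81 * (-1.82)^1 ≈ -1.47
i=2: S_2 = 0.81 * (-1.82)^2 ≈ 2.68
i=3: S_3 = 0.81 * (-1.82)^3 ≈ -4.88
The first 4 terms are: [0.81, -1.47, 2.68, -4.88]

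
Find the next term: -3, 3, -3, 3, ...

Ratios: 3 / -3 = -1.0
This is a geometric sequence with common ratio r = -1.
Next term = 3 * -1 = -3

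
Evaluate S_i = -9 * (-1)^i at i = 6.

S_6 = -9 * (-1)^6 = -9 * 1 = -9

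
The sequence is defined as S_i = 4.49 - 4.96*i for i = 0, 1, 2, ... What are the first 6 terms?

This is an arithmetic sequence.
i=0: S_0 = 4.49 + -4.96*0 = 4.49
i=1: S_1 = 4.49 + -4.96*1 = -0.47
i=2: S_2 = 4.49 + -4.96*2 = -5.43
i=3: S_3 = 4.49 + -4.96*3 = -10.39
i=4: S_4 = 4.49 + -4.96*4 = -15.35
i=5: S_5 = 4.49 + -4.96*5 = -20.31
The first 6 terms are: [4.49, -0.47, -5.43, -10.39, -15.35, -20.31]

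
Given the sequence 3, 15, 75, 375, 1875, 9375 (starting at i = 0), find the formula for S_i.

Check ratios: 15 / 3 = 5.0
Common ratio r = 5.
First term a = 3.
Formula: S_i = 3 * 5^i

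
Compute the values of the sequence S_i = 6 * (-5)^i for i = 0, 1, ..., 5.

This is a geometric sequence.
i=0: S_0 = 6 * (-5)^0 = 6
i=1: S_1 = 6 * (-5)^1 = -30
i=2: S_2 = 6 * (-5)^2 = 150
i=3: S_3 = 6 * (-5)^3 = -750
i=4: S_4 = 6 * (-5)^4 = 3750
i=5: S_5 = 6 * (-5)^5 = -18750
The first 6 terms are: [6, -30, 150, -750, 3750, -18750]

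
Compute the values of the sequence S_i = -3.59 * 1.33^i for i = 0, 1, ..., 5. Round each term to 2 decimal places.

This is a geometric sequence.
i=0: S_0 = -3.59 * 1.33^0 = -3.59
i=1: S_1 = -3.59 * 1.33^1 ≈ -4.77
i=2: S_2 = -3.59 * 1.33^2 ≈ -6.35
i=3: S_3 = -3.59 * 1.33^3 ≈ -8.45
i=4: S_4 = -3.59 * 1.33^4 ≈ -11.23
i=5: S_5 = -3.59 * 1.33^5 ≈ -14.94
The first 6 terms are: [-3.59, -4.77, -6.35, -8.45, -11.23, -14.94]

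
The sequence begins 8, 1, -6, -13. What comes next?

Differences: 1 - 8 = -7
This is an arithmetic sequence with common difference d = -7.
Next term = -13 + -7 = -20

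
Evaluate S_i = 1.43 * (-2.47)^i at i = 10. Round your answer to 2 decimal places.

S_10 = 1.43 * (-2.47)^10 ≈ 1.43 * 8452.1955 ≈ 12086.64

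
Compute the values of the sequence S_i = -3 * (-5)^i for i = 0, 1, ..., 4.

This is a geometric sequence.
i=0: S_0 = -3 * (-5)^0 = -3
i=1: S_1 = -3 * (-5)^1 = 15
i=2: S_2 = -3 * (-5)^2 = -75
i=3: S_3 = -3 * (-5)^3 = 375
i=4: S_4 = -3 * (-5)^4 = -1875
The first 5 terms are: [-3, 15, -75, 375, -1875]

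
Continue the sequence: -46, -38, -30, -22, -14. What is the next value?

Differences: -38 - -46 = 8
This is an arithmetic sequence with common difference d = 8.
Next term = -14 + 8 = -6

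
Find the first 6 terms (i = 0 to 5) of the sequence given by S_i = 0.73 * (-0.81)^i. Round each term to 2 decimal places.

This is a geometric sequence.
i=0: S_0 = 0.73 * (-0.81)^0 = 0.73
i=1: S_1 = 0.73 * (-0.81)^1 ≈ -0.59
i=2: S_2 = 0.73 * (-0.81)^2 ≈ 0.48
i=3: S_3 = 0.73 * (-0.81)^3 ≈ -0.39
i=4: S_4 = 0.73 * (-0.81)^4 ≈ 0.31
i=5: S_5 = 0.73 * (-0.81)^5 ≈ -0.25
The first 6 terms are: [0.73, -0.59, 0.48, -0.39, 0.31, -0.25]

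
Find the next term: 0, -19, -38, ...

Differences: -19 - 0 = -19
This is an arithmetic sequence with common difference d = -19.
Next term = -38 + -19 = -57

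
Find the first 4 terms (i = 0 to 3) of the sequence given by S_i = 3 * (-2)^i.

This is a geometric sequence.
i=0: S_0 = 3 * (-2)^0 = 3
i=1: S_1 = 3 * (-2)^1 = -6
i=2: S_2 = 3 * (-2)^2 = 12
i=3: S_3 = 3 * (-2)^3 = -24
The first 4 terms are: [3, -6, 12, -24]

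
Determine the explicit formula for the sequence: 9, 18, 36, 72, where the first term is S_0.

Check ratios: 18 / 9 = 2.0
Common ratio r = 2.
First term a = 9.
Formula: S_i = 9 * 2^i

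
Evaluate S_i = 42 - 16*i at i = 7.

S_7 = 42 + -16*7 = 42 + -112 = -70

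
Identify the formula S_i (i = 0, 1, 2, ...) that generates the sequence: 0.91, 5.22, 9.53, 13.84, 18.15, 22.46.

Check differences: 5.22 - 0.91 = 4.31
9.53 - 5.22 = 4.31
Common difference d = 4.31.
First term a = 0.91.
Formula: S_i = 0.91 + 4.31*i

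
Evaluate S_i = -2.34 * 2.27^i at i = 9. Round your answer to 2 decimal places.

S_9 = -2.34 * 2.27^9 ≈ -2.34 * 1600.4154 ≈ -3744.97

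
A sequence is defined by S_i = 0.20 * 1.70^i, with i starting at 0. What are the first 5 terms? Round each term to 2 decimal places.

This is a geometric sequence.
i=0: S_0 = 0.2 * 1.7^0 = 0.2
i=1: S_1 = 0.2 * 1.7^1 = 0.34
i=2: S_2 = 0.2 * 1.7^2 ≈ 0.58
i=3: S_3 = 0.2 * 1.7^3 ≈ 0.98
i=4: S_4 = 0.2 * 1.7^4 ≈ 1.67
The first 5 terms are: [0.2, 0.34, 0.58, 0.98, 1.67]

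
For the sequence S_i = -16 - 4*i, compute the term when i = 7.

S_7 = -16 + -4*7 = -16 + -28 = -44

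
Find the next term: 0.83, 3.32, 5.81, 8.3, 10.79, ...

Differences: 3.32 - 0.83 = 2.49
This is an arithmetic sequence with common difference d = 2.49.
Next term = 10.79 + 2.49 = 13.28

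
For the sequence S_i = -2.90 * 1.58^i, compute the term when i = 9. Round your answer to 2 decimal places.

S_9 = -2.9 * 1.58^9 ≈ -2.9 * 61.364 ≈ -177.96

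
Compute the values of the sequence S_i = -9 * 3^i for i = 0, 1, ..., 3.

This is a geometric sequence.
i=0: S_0 = -9 * 3^0 = -9
i=1: S_1 = -9 * 3^1 = -27
i=2: S_2 = -9 * 3^2 = -81
i=3: S_3 = -9 * 3^3 = -243
The first 4 terms are: [-9, -27, -81, -243]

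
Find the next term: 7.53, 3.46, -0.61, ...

Differences: 3.46 - 7.53 = -4.07
This is an arithmetic sequence with common difference d = -4.07.
Next term = -0.61 + -4.07 = -4.68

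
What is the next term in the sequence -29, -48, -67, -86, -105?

Differences: -48 - -29 = -19
This is an arithmetic sequence with common difference d = -19.
Next term = -105 + -19 = -124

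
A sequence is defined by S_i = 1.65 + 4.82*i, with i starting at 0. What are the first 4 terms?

This is an arithmetic sequence.
i=0: S_0 = 1.65 + 4.82*0 = 1.65
i=1: S_1 = 1.65 + 4.82*1 = 6.47
i=2: S_2 = 1.65 + 4.82*2 = 11.29
i=3: S_3 = 1.65 + 4.82*3 = 16.11
The first 4 terms are: [1.65, 6.47, 11.29, 16.11]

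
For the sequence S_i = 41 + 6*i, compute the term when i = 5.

S_5 = 41 + 6*5 = 41 + 30 = 71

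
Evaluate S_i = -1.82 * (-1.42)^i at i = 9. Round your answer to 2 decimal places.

S_9 = -1.82 * (-1.42)^9 ≈ -1.82 * -23.4744 ≈ 42.72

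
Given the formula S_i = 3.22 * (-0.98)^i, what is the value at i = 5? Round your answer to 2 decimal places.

S_5 = 3.22 * (-0.98)^5 ≈ 3.22 * -0.9039 ≈ -2.91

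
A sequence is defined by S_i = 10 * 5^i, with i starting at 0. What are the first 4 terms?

This is a geometric sequence.
i=0: S_0 = 10 * 5^0 = 10
i=1: S_1 = 10 * 5^1 = 50
i=2: S_2 = 10 * 5^2 = 250
i=3: S_3 = 10 * 5^3 = 1250
The first 4 terms are: [10, 50, 250, 1250]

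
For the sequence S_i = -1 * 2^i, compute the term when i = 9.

S_9 = -1 * 2^9 = -1 * 512 = -512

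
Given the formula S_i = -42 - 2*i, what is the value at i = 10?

S_10 = -42 + -2*10 = -42 + -20 = -62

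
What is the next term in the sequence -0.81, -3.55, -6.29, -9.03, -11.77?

Differences: -3.55 - -0.81 = -2.74
This is an arithmetic sequence with common difference d = -2.74.
Next term = -11.77 + -2.74 = -14.51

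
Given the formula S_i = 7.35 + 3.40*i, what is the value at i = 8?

S_8 = 7.35 + 3.4*8 = 7.35 + 27.2 = 34.55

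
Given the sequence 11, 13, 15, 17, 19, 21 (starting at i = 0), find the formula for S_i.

Check differences: 13 - 11 = 2
15 - 13 = 2
Common difference d = 2.
First term a = 11.
Formula: S_i = 11 + 2*i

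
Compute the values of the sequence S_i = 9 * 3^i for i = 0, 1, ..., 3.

This is a geometric sequence.
i=0: S_0 = 9 * 3^0 = 9
i=1: S_1 = 9 * 3^1 = 27
i=2: S_2 = 9 * 3^2 = 81
i=3: S_3 = 9 * 3^3 = 243
The first 4 terms are: [9, 27, 81, 243]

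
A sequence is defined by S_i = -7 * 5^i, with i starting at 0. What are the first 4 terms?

This is a geometric sequence.
i=0: S_0 = -7 * 5^0 = -7
i=1: S_1 = -7 * 5^1 = -35
i=2: S_2 = -7 * 5^2 = -175
i=3: S_3 = -7 * 5^3 = -875
The first 4 terms are: [-7, -35, -175, -875]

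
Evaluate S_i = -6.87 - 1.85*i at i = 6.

S_6 = -6.87 + -1.85*6 = -6.87 + -11.1 = -17.97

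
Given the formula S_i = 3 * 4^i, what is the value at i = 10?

S_10 = 3 * 4^10 = 3 * 1048576 = 3145728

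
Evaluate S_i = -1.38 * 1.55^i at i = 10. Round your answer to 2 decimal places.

S_10 = -1.38 * 1.55^10 ≈ -1.38 * 80.0418 ≈ -110.46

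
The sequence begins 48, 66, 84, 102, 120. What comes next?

Differences: 66 - 48 = 18
This is an arithmetic sequence with common difference d = 18.
Next term = 120 + 18 = 138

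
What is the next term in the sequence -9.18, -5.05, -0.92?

Differences: -5.05 - -9.18 = 4.13
This is an arithmetic sequence with common difference d = 4.13.
Next term = -0.92 + 4.13 = 3.21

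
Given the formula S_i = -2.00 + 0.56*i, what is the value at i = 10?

S_10 = -2.0 + 0.56*10 = -2.0 + 5.6 = 3.6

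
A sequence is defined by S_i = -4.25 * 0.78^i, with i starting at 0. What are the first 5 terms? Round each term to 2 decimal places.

This is a geometric sequence.
i=0: S_0 = -4.25 * 0.78^0 = -4.25
i=1: S_1 = -4.25 * 0.78^1 ≈ -3.32
i=2: S_2 = -4.25 * 0.78^2 ≈ -2.59
i=3: S_3 = -4.25 * 0.78^3 ≈ -2.02
i=4: S_4 = -4.25 * 0.78^4 ≈ -1.57
The first 5 terms are: [-4.25, -3.32, -2.59, -2.02, -1.57]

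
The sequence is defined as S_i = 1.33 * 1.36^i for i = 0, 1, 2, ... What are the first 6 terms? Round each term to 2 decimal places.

This is a geometric sequence.
i=0: S_0 = 1.33 * 1.36^0 = 1.33
i=1: S_1 = 1.33 * 1.36^1 ≈ 1.81
i=2: S_2 = 1.33 * 1.36^2 ≈ 2.46
i=3: S_3 = 1.33 * 1.36^3 ≈ 3.35
i=4: S_4 = 1.33 * 1.36^4 ≈ 4.55
i=5: S_5 = 1.33 * 1.36^5 ≈ 6.19
The first 6 terms are: [1.33, 1.81, 2.46, 3.35, 4.55, 6.19]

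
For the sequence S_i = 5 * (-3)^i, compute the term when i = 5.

S_5 = 5 * (-3)^5 = 5 * -243 = -1215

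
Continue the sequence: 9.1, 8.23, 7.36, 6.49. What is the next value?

Differences: 8.23 - 9.1 = -0.87
This is an arithmetic sequence with common difference d = -0.87.
Next term = 6.49 + -0.87 = 5.62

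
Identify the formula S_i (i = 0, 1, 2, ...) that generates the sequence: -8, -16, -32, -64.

Check ratios: -16 / -8 = 2.0
Common ratio r = 2.
First term a = -8.
Formula: S_i = -8 * 2^i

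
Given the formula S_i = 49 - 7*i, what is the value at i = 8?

S_8 = 49 + -7*8 = 49 + -56 = -7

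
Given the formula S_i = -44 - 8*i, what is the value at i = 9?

S_9 = -44 + -8*9 = -44 + -72 = -116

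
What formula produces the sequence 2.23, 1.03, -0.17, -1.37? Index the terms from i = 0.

Check differences: 1.03 - 2.23 = -1.2
-0.17 - 1.03 = -1.2
Common difference d = -1.2.
First term a = 2.23.
Formula: S_i = 2.23 - 1.20*i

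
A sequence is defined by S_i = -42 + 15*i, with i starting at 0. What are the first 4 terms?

This is an arithmetic sequence.
i=0: S_0 = -42 + 15*0 = -42
i=1: S_1 = -42 + 15*1 = -27
i=2: S_2 = -42 + 15*2 = -12
i=3: S_3 = -42 + 15*3 = 3
The first 4 terms are: [-42, -27, -12, 3]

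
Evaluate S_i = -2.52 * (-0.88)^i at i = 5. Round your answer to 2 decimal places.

S_5 = -2.52 * (-0.88)^5 ≈ -2.52 * -0.5277 ≈ 1.33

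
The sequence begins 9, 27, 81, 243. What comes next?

Ratios: 27 / 9 = 3.0
This is a geometric sequence with common ratio r = 3.
Next term = 243 * 3 = 729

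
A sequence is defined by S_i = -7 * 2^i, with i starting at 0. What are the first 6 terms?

This is a geometric sequence.
i=0: S_0 = -7 * 2^0 = -7
i=1: S_1 = -7 * 2^1 = -14
i=2: S_2 = -7 * 2^2 = -28
i=3: S_3 = -7 * 2^3 = -56
i=4: S_4 = -7 * 2^4 = -112
i=5: S_5 = -7 * 2^5 = -224
The first 6 terms are: [-7, -14, -28, -56, -112, -224]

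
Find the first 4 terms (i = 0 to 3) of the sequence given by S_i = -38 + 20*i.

This is an arithmetic sequence.
i=0: S_0 = -38 + 20*0 = -38
i=1: S_1 = -38 + 20*1 = -18
i=2: S_2 = -38 + 20*2 = 2
i=3: S_3 = -38 + 20*3 = 22
The first 4 terms are: [-38, -18, 2, 22]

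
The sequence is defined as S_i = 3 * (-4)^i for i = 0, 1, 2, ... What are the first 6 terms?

This is a geometric sequence.
i=0: S_0 = 3 * (-4)^0 = 3
i=1: S_1 = 3 * (-4)^1 = -12
i=2: S_2 = 3 * (-4)^2 = 48
i=3: S_3 = 3 * (-4)^3 = -192
i=4: S_4 = 3 * (-4)^4 = 768
i=5: S_5 = 3 * (-4)^5 = -3072
The first 6 terms are: [3, -12, 48, -192, 768, -3072]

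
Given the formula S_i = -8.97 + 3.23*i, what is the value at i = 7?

S_7 = -8.97 + 3.23*7 = -8.97 + 22.61 = 13.64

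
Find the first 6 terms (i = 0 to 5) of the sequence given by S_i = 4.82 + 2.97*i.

This is an arithmetic sequence.
i=0: S_0 = 4.82 + 2.97*0 = 4.82
i=1: S_1 = 4.82 + 2.97*1 = 7.79
i=2: S_2 = 4.82 + 2.97*2 = 10.76
i=3: S_3 = 4.82 + 2.97*3 = 13.73
i=4: S_4 = 4.82 + 2.97*4 = 16.7
i=5: S_5 = 4.82 + 2.97*5 = 19.67
The first 6 terms are: [4.82, 7.79, 10.76, 13.73, 16.7, 19.67]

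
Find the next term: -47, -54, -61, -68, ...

Differences: -54 - -47 = -7
This is an arithmetic sequence with common difference d = -7.
Next term = -68 + -7 = -75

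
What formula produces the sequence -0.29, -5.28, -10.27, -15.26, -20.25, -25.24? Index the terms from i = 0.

Check differences: -5.28 - -0.29 = -4.99
-10.27 - -5.28 = -4.99
Common difference d = -4.99.
First term a = -0.29.
Formula: S_i = -0.29 - 4.99*i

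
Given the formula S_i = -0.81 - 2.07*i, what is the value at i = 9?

S_9 = -0.81 + -2.07*9 = -0.81 + -18.63 = -19.44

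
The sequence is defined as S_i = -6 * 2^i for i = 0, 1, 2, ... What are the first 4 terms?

This is a geometric sequence.
i=0: S_0 = -6 * 2^0 = -6
i=1: S_1 = -6 * 2^1 = -12
i=2: S_2 = -6 * 2^2 = -24
i=3: S_3 = -6 * 2^3 = -48
The first 4 terms are: [-6, -12, -24, -48]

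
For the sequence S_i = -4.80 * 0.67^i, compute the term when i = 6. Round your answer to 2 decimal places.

S_6 = -4.8 * 0.67^6 ≈ -4.8 * 0.0905 ≈ -0.43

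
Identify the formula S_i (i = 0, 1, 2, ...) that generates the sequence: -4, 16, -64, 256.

Check ratios: 16 / -4 = -4.0
Common ratio r = -4.
First term a = -4.
Formula: S_i = -4 * (-4)^i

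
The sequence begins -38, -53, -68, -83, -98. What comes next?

Differences: -53 - -38 = -15
This is an arithmetic sequence with common difference d = -15.
Next term = -98 + -15 = -113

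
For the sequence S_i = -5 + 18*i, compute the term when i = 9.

S_9 = -5 + 18*9 = -5 + 162 = 157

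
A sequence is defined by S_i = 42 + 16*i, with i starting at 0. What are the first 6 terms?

This is an arithmetic sequence.
i=0: S_0 = 42 + 16*0 = 42
i=1: S_1 = 42 + 16*1 = 58
i=2: S_2 = 42 + 16*2 = 74
i=3: S_3 = 42 + 16*3 = 90
i=4: S_4 = 42 + 16*4 = 106
i=5: S_5 = 42 + 16*5 = 122
The first 6 terms are: [42, 58, 74, 90, 106, 122]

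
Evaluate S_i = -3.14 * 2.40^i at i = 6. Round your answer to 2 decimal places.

S_6 = -3.14 * 2.4^6 ≈ -3.14 * 191.103 ≈ -600.06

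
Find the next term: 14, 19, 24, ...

Differences: 19 - 14 = 5
This is an arithmetic sequence with common difference d = 5.
Next term = 24 + 5 = 29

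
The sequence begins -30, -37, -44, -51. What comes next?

Differences: -37 - -30 = -7
This is an arithmetic sequence with common difference d = -7.
Next term = -51 + -7 = -58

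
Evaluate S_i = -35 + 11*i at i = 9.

S_9 = -35 + 11*9 = -35 + 99 = 64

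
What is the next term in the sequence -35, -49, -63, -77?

Differences: -49 - -35 = -14
This is an arithmetic sequence with common difference d = -14.
Next term = -77 + -14 = -91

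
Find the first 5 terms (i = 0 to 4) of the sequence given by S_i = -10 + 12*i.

This is an arithmetic sequence.
i=0: S_0 = -10 + 12*0 = -10
i=1: S_1 = -10 + 12*1 = 2
i=2: S_2 = -10 + 12*2 = 14
i=3: S_3 = -10 + 12*3 = 26
i=4: S_4 = -10 + 12*4 = 38
The first 5 terms are: [-10, 2, 14, 26, 38]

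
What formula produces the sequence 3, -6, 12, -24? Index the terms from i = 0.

Check ratios: -6 / 3 = -2.0
Common ratio r = -2.
First term a = 3.
Formula: S_i = 3 * (-2)^i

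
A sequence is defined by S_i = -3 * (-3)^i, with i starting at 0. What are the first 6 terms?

This is a geometric sequence.
i=0: S_0 = -3 * (-3)^0 = -3
i=1: S_1 = -3 * (-3)^1 = 9
i=2: S_2 = -3 * (-3)^2 = -27
i=3: S_3 = -3 * (-3)^3 = 81
i=4: S_4 = -3 * (-3)^4 = -243
i=5: S_5 = -3 * (-3)^5 = 729
The first 6 terms are: [-3, 9, -27, 81, -243, 729]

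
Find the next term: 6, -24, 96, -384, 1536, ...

Ratios: -24 / 6 = -4.0
This is a geometric sequence with common ratio r = -4.
Next term = 1536 * -4 = -6144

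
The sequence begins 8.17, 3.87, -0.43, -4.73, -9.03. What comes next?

Differences: 3.87 - 8.17 = -4.3
This is an arithmetic sequence with common difference d = -4.3.
Next term = -9.03 + -4.3 = -13.33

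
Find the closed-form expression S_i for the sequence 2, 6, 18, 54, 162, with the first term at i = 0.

Check ratios: 6 / 2 = 3.0
Common ratio r = 3.
First term a = 2.
Formula: S_i = 2 * 3^i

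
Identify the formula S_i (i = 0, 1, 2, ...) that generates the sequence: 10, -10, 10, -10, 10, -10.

Check ratios: -10 / 10 = -1.0
Common ratio r = -1.
First term a = 10.
Formula: S_i = 10 * (-1)^i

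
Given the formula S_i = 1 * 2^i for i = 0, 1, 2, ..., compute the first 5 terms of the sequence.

This is a geometric sequence.
i=0: S_0 = 1 * 2^0 = 1
i=1: S_1 = 1 * 2^1 = 2
i=2: S_2 = 1 * 2^2 = 4
i=3: S_3 = 1 * 2^3 = 8
i=4: S_4 = 1 * 2^4 = 16
The first 5 terms are: [1, 2, 4, 8, 16]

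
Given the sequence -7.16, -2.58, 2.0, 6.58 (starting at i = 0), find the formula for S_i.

Check differences: -2.58 - -7.16 = 4.58
2.0 - -2.58 = 4.58
Common difference d = 4.58.
First term a = -7.16.
Formula: S_i = -7.16 + 4.58*i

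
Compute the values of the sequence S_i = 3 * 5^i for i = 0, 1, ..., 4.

This is a geometric sequence.
i=0: S_0 = 3 * 5^0 = 3
i=1: S_1 = 3 * 5^1 = 15
i=2: S_2 = 3 * 5^2 = 75
i=3: S_3 = 3 * 5^3 = 375
i=4: S_4 = 3 * 5^4 = 1875
The first 5 terms are: [3, 15, 75, 375, 1875]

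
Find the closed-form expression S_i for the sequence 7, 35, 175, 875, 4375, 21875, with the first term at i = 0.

Check ratios: 35 / 7 = 5.0
Common ratio r = 5.
First term a = 7.
Formula: S_i = 7 * 5^i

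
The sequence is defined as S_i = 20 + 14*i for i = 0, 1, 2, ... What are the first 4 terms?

This is an arithmetic sequence.
i=0: S_0 = 20 + 14*0 = 20
i=1: S_1 = 20 + 14*1 = 34
i=2: S_2 = 20 + 14*2 = 48
i=3: S_3 = 20 + 14*3 = 62
The first 4 terms are: [20, 34, 48, 62]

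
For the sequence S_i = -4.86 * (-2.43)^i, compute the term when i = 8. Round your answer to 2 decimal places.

S_8 = -4.86 * (-2.43)^8 ≈ -4.86 * 1215.7665 ≈ -5908.63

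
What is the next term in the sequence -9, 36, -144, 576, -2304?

Ratios: 36 / -9 = -4.0
This is a geometric sequence with common ratio r = -4.
Next term = -2304 * -4 = 9216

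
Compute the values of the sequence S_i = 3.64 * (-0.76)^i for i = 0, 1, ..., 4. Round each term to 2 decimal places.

This is a geometric sequence.
i=0: S_0 = 3.64 * (-0.76)^0 = 3.64
i=1: S_1 = 3.64 * (-0.76)^1 ≈ -2.77
i=2: S_2 = 3.64 * (-0.76)^2 ≈ 2.1
i=3: S_3 = 3.64 * (-0.76)^3 ≈ -1.6
i=4: S_4 = 3.64 * (-0.76)^4 ≈ 1.21
The first 5 terms are: [3.64, -2.77, 2.1, -1.6, 1.21]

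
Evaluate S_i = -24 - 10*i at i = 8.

S_8 = -24 + -10*8 = -24 + -80 = -104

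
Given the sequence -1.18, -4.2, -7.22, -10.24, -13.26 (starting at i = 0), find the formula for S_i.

Check differences: -4.2 - -1.18 = -3.02
-7.22 - -4.2 = -3.02
Common difference d = -3.02.
First term a = -1.18.
Formula: S_i = -1.18 - 3.02*i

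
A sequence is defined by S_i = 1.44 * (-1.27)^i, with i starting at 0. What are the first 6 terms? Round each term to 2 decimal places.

This is a geometric sequence.
i=0: S_0 = 1.44 * (-1.27)^0 = 1.44
i=1: S_1 = 1.44 * (-1.27)^1 ≈ -1.83
i=2: S_2 = 1.44 * (-1.27)^2 ≈ 2.32
i=3: S_3 = 1.44 * (-1.27)^3 ≈ -2.95
i=4: S_4 = 1.44 * (-1.27)^4 ≈ 3.75
i=5: S_5 = 1.44 * (-1.27)^5 ≈ -4.76
The first 6 terms are: [1.44, -1.83, 2.32, -2.95, 3.75, -4.76]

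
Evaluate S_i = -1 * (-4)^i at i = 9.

S_9 = -1 * (-4)^9 = -1 * -262144 = 262144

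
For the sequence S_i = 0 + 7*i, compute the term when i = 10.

S_10 = 0 + 7*10 = 0 + 70 = 70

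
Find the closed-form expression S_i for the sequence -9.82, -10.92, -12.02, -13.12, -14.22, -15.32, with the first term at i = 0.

Check differences: -10.92 - -9.82 = -1.1
-12.02 - -10.92 = -1.1
Common difference d = -1.1.
First term a = -9.82.
Formula: S_i = -9.82 - 1.10*i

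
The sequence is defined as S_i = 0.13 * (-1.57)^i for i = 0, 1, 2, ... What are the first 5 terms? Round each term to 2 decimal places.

This is a geometric sequence.
i=0: S_0 = 0.13 * (-1.57)^0 = 0.13
i=1: S_1 = 0.13 * (-1.57)^1 ≈ -0.2
i=2: S_2 = 0.13 * (-1.57)^2 ≈ 0.32
i=3: S_3 = 0.13 * (-1.57)^3 ≈ -0.5
i=4: S_4 = 0.13 * (-1.57)^4 ≈ 0.79
The first 5 terms are: [0.13, -0.2, 0.32, -0.5, 0.79]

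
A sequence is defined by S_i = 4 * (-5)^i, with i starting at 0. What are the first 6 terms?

This is a geometric sequence.
i=0: S_0 = 4 * (-5)^0 = 4
i=1: S_1 = 4 * (-5)^1 = -20
i=2: S_2 = 4 * (-5)^2 = 100
i=3: S_3 = 4 * (-5)^3 = -500
i=4: S_4 = 4 * (-5)^4 = 2500
i=5: S_5 = 4 * (-5)^5 = -12500
The first 6 terms are: [4, -20, 100, -500, 2500, -12500]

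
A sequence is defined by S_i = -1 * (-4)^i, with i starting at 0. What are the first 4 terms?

This is a geometric sequence.
i=0: S_0 = -1 * (-4)^0 = -1
i=1: S_1 = -1 * (-4)^1 = 4
i=2: S_2 = -1 * (-4)^2 = -16
i=3: S_3 = -1 * (-4)^3 = 64
The first 4 terms are: [-1, 4, -16, 64]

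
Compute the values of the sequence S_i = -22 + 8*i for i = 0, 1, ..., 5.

This is an arithmetic sequence.
i=0: S_0 = -22 + 8*0 = -22
i=1: S_1 = -22 + 8*1 = -14
i=2: S_2 = -22 + 8*2 = -6
i=3: S_3 = -22 + 8*3 = 2
i=4: S_4 = -22 + 8*4 = 10
i=5: S_5 = -22 + 8*5 = 18
The first 6 terms are: [-22, -14, -6, 2, 10, 18]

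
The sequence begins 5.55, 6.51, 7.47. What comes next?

Differences: 6.51 - 5.55 = 0.96
This is an arithmetic sequence with common difference d = 0.96.
Next term = 7.47 + 0.96 = 8.43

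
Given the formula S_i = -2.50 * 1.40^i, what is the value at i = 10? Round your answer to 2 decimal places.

S_10 = -2.5 * 1.4^10 ≈ -2.5 * 28.9255 ≈ -72.31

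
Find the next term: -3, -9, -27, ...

Ratios: -9 / -3 = 3.0
This is a geometric sequence with common ratio r = 3.
Next term = -27 * 3 = -81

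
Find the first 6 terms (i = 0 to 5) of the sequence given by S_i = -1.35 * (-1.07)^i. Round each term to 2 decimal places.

This is a geometric sequence.
i=0: S_0 = -1.35 * (-1.07)^0 = -1.35
i=1: S_1 = -1.35 * (-1.07)^1 ≈ 1.44
i=2: S_2 = -1.35 * (-1.07)^2 ≈ -1.55
i=3: S_3 = -1.35 * (-1.07)^3 ≈ 1.65
i=4: S_4 = -1.35 * (-1.07)^4 ≈ -1.77
i=5: S_5 = -1.35 * (-1.07)^5 ≈ 1.89
The first 6 terms are: [-1.35, 1.44, -1.55, 1.65, -1.77, 1.89]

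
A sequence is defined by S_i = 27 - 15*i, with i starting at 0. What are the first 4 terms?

This is an arithmetic sequence.
i=0: S_0 = 27 + -15*0 = 27
i=1: S_1 = 27 + -15*1 = 12
i=2: S_2 = 27 + -15*2 = -3
i=3: S_3 = 27 + -15*3 = -18
The first 4 terms are: [27, 12, -3, -18]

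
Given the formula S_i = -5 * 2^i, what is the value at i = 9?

S_9 = -5 * 2^9 = -5 * 512 = -2560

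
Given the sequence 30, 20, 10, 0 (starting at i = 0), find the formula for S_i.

Check differences: 20 - 30 = -10
10 - 20 = -10
Common difference d = -10.
First term a = 30.
Formula: S_i = 30 - 10*i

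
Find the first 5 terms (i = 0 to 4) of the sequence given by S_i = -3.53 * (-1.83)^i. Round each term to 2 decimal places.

This is a geometric sequence.
i=0: S_0 = -3.53 * (-1.83)^0 = -3.53
i=1: S_1 = -3.53 * (-1.83)^1 ≈ 6.46
i=2: S_2 = -3.53 * (-1.83)^2 ≈ -11.82
i=3: S_3 = -3.53 * (-1.83)^3 ≈ 21.63
i=4: S_4 = -3.53 * (-1.83)^4 ≈ -39.59
The first 5 terms are: [-3.53, 6.46, -11.82, 21.63, -39.59]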